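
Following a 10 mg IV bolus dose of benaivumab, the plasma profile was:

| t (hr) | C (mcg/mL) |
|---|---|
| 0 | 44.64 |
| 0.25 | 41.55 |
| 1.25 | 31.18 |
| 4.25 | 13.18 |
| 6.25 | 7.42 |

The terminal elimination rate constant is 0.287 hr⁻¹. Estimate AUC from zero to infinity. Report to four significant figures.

Trapezoidal AUC_0→6.25:
  [0→0.25]: (44.64+41.55)/2 × 0.25 = 10.77375
  [0.25→1.25]: (41.55+31.18)/2 × 1 = 36.365
  [1.25→4.25]: (31.18+13.18)/2 × 3 = 66.54
  [4.25→6.25]: (13.18+7.42)/2 × 2 = 20.6
  Sum = 134.27875 mcg/mL·hr
Extrapolated tail: C_last / k_e = 7.42 / 0.287 = 25.854
AUC_0→∞ = 134.27875 + 25.854 = 160.13275 mcg/mL·hr

AUC = 160.1 mcg/mL·hr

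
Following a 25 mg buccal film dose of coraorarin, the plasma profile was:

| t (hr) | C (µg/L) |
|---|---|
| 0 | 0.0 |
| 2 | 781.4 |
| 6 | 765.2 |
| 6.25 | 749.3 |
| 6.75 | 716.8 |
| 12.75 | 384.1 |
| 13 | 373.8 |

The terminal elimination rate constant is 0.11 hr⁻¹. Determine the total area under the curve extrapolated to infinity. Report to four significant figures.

AUC = 11230 µg/L·hr

Trapezoidal AUC_0→13:
  [0→2]: (0.0+781.4)/2 × 2 = 781.4
  [2→6]: (781.4+765.2)/2 × 4 = 3093.2
  [6→6.25]: (765.2+749.3)/2 × 0.25 = 189.3125
  [6.25→6.75]: (749.3+716.8)/2 × 0.5 = 366.525
  [6.75→12.75]: (716.8+384.1)/2 × 6 = 3302.7
  [12.75→13]: (384.1+373.8)/2 × 0.25 = 94.7375
  Sum = 7827.875 µg/L·hr
Extrapolated tail: C_last / k_e = 373.8 / 0.11 = 3398.182
AUC_0→∞ = 7827.875 + 3398.182 = 11226.057 µg/L·hr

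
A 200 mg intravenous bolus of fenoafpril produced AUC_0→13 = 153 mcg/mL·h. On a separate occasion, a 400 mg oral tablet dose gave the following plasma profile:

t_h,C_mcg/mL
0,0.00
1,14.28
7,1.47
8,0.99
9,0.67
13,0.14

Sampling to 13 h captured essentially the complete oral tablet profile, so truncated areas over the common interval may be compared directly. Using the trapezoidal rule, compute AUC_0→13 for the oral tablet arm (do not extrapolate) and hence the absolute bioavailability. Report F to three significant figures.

F = 0.190

Trapezoidal AUC_0→13 (oral tablet):
  [0→1]: (0.00+14.28)/2 × 1 = 7.14
  [1→7]: (14.28+1.47)/2 × 6 = 47.25
  [7→8]: (1.47+0.99)/2 × 1 = 1.23
  [8→9]: (0.99+0.67)/2 × 1 = 0.83
  [9→13]: (0.67+0.14)/2 × 4 = 1.62
  Sum = 58.07 mcg/mL·h
F = (AUC_ev/D_ev)/(AUC_iv/D_iv) = (58.07/400)/(153/200) = 0.145175/0.765 = 0.1898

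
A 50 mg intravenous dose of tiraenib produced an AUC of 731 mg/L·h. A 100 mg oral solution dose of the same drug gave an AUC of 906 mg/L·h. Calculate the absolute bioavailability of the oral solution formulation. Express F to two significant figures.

F = 0.62

F = (AUC_ev / D_ev) / (AUC_iv / D_iv)
  = (906/100) / (731/50)
  = 9.06 / 14.62 = 0.6197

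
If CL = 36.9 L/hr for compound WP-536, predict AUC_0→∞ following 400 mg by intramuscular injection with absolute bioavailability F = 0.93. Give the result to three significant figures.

AUC = 10.1 mg/L·hr

AUC_0→∞ = F × Dose / CL
        = 0.93 × 400 / 36.9 = 10.0813 mg/L·hr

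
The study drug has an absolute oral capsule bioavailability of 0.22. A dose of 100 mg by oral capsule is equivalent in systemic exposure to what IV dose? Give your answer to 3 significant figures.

Systemic exposure from an extravascular dose = F × D_ev, so the equivalent IV dose is F × D_ev.
D_iv = F × D_ev = 0.22 × 100 = 22 mg

D_iv = 22.0 mg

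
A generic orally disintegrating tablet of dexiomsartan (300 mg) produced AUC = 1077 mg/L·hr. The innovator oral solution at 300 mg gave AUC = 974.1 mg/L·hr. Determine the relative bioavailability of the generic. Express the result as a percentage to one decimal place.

F_rel = (AUC_test/D_test) / (AUC_ref/D_ref)
      = (1077/300) / (974.1/300)
      = 3.59 / 3.247 = 1.1056 = 110.56%

F_rel = 110.6%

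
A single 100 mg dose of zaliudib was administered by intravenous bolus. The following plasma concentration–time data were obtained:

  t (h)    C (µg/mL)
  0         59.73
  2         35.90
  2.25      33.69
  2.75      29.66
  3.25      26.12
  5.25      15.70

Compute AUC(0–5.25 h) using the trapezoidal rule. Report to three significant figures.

Trapezoidal AUC_0→5.25:
  [0→2]: (59.73+35.90)/2 × 2 = 95.63
  [2→2.25]: (35.90+33.69)/2 × 0.25 = 8.69875
  [2.25→2.75]: (33.69+29.66)/2 × 0.5 = 15.8375
  [2.75→3.25]: (29.66+26.12)/2 × 0.5 = 13.945
  [3.25→5.25]: (26.12+15.70)/2 × 2 = 41.82
  Sum = 175.93125 µg/mL·h

AUC = 176 µg/mL·h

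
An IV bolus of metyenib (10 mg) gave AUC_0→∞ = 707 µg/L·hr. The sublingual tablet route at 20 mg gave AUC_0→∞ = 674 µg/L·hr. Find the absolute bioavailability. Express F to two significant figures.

F = (AUC_ev / D_ev) / (AUC_iv / D_iv)
  = (674/20) / (707/10)
  = 33.7 / 70.7 = 0.4767

F = 0.48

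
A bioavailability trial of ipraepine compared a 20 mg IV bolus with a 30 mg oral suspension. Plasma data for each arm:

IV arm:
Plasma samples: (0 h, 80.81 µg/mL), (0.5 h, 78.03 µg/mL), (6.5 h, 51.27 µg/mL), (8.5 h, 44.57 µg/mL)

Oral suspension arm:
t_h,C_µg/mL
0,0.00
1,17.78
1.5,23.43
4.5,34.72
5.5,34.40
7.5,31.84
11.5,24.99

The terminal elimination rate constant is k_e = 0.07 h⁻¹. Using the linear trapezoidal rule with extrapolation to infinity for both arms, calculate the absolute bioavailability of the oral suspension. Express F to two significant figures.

Trapezoidal AUC_0→8.5 (IV):
  [0→0.5]: (80.81+78.03)/2 × 0.5 = 39.71
  [0.5→6.5]: (78.03+51.27)/2 × 6 = 387.9
  [6.5→8.5]: (51.27+44.57)/2 × 2 = 95.84
  Sum = 523.45 µg/mL·h
IV tail: 44.57/0.07 = 636.714; AUC_iv,0→∞ = 523.45 + 636.714 = 1160.164 µg/mL·h
Trapezoidal AUC_0→11.5 (oral suspension):
  [0→1]: (0.00+17.78)/2 × 1 = 8.89
  [1→1.5]: (17.78+23.43)/2 × 0.5 = 10.3025
  [1.5→4.5]: (23.43+34.72)/2 × 3 = 87.225
  [4.5→5.5]: (34.72+34.40)/2 × 1 = 34.56
  [5.5→7.5]: (34.40+31.84)/2 × 2 = 66.24
  [7.5→11.5]: (31.84+24.99)/2 × 4 = 113.66
  Sum = 320.8775 µg/mL·h
oral suspension tail: 24.99/0.07 = 357.000; AUC_ev,0→∞ = 320.8775 + 357.000 = 677.8775 µg/mL·h
F = (AUC_ev/D_ev)/(AUC_iv/D_iv) = (677.8775/30)/(1160.164/20) = 22.5959/58.0082 = 0.3895

F = 0.39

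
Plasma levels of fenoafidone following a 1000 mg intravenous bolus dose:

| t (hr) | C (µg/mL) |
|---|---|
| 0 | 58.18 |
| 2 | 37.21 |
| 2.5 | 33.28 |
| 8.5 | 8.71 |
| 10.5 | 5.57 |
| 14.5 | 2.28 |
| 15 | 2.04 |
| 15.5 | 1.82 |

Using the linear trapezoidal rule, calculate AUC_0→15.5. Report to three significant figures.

AUC = 271 µg/mL·hr

Trapezoidal AUC_0→15.5:
  [0→2]: (58.18+37.21)/2 × 2 = 95.39
  [2→2.5]: (37.21+33.28)/2 × 0.5 = 17.6225
  [2.5→8.5]: (33.28+8.71)/2 × 6 = 125.97
  [8.5→10.5]: (8.71+5.57)/2 × 2 = 14.28
  [10.5→14.5]: (5.57+2.28)/2 × 4 = 15.7
  [14.5→15]: (2.28+2.04)/2 × 0.5 = 1.08
  [15→15.5]: (2.04+1.82)/2 × 0.5 = 0.965
  Sum = 271.0075 µg/mL·hr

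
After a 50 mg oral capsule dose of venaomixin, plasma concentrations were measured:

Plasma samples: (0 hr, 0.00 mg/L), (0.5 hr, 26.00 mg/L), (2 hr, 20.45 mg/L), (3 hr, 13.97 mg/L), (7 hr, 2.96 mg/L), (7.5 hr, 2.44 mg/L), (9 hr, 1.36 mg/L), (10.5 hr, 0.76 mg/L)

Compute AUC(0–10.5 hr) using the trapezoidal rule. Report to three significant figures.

AUC = 98.2 mg/L·hr

Trapezoidal AUC_0→10.5:
  [0→0.5]: (0.00+26.00)/2 × 0.5 = 6.5
  [0.5→2]: (26.00+20.45)/2 × 1.5 = 34.8375
  [2→3]: (20.45+13.97)/2 × 1 = 17.21
  [3→7]: (13.97+2.96)/2 × 4 = 33.86
  [7→7.5]: (2.96+2.44)/2 × 0.5 = 1.35
  [7.5→9]: (2.44+1.36)/2 × 1.5 = 2.85
  [9→10.5]: (1.36+0.76)/2 × 1.5 = 1.59
  Sum = 98.1975 mg/L·hr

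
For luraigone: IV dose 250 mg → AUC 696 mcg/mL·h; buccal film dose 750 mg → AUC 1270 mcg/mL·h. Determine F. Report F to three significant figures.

F = (AUC_ev / D_ev) / (AUC_iv / D_iv)
  = (1270/750) / (696/250)
  = 1.69333 / 2.784 = 0.6082

F = 0.608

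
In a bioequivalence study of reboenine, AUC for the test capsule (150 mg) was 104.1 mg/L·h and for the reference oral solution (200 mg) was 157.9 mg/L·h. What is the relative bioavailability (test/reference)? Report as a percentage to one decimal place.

F_rel = 87.9%

F_rel = (AUC_test/D_test) / (AUC_ref/D_ref)
      = (104.1/150) / (157.9/200)
      = 0.694 / 0.7895 = 0.8790 = 87.90%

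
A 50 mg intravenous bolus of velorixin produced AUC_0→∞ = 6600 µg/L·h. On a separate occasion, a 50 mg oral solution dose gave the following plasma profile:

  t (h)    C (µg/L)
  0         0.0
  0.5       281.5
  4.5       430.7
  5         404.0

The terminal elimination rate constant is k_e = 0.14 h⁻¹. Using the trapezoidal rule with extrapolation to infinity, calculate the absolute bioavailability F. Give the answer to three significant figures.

F = 0.695

Trapezoidal AUC_0→5 (oral solution):
  [0→0.5]: (0.0+281.5)/2 × 0.5 = 70.375
  [0.5→4.5]: (281.5+430.7)/2 × 4 = 1424.4
  [4.5→5]: (430.7+404.0)/2 × 0.5 = 208.675
  Sum = 1703.45 µg/L·h
Tail: C_last/k_e = 404.0/0.14 = 2885.714
AUC_0→∞ (oral solution) = 1703.45 + 2885.714 = 4589.164 µg/L·h
F = (AUC_ev/D_ev)/(AUC_iv/D_iv) = (4589.164/50)/(6600/50) = 91.78328/132 = 0.6953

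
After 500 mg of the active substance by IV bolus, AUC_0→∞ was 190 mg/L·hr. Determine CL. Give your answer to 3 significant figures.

CL = 2.63 L/hr

CL = Dose_iv / AUC_0→∞
   = 500 / 190 = 2.63158 L/hr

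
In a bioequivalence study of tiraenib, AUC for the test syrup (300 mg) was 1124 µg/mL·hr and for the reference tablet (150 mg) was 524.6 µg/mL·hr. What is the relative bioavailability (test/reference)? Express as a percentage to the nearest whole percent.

F_rel = 107%

F_rel = (AUC_test/D_test) / (AUC_ref/D_ref)
      = (1124/300) / (524.6/150)
      = 3.74667 / 3.49733 = 1.0713 = 107.13%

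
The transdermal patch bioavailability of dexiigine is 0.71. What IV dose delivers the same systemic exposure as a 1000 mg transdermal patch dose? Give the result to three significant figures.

D_iv = 710 mg

Systemic exposure from an extravascular dose = F × D_ev, so the equivalent IV dose is F × D_ev.
D_iv = F × D_ev = 0.71 × 1000 = 710 mg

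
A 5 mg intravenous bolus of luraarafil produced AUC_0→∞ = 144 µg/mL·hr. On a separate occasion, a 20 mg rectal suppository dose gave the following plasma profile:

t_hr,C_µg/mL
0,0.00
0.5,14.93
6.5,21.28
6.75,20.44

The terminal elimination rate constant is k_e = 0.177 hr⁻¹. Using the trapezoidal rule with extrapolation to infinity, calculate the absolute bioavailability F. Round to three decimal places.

F = 0.405

Trapezoidal AUC_0→6.75 (rectal suppository):
  [0→0.5]: (0.00+14.93)/2 × 0.5 = 3.7325
  [0.5→6.5]: (14.93+21.28)/2 × 6 = 108.63
  [6.5→6.75]: (21.28+20.44)/2 × 0.25 = 5.215
  Sum = 117.5775 µg/mL·hr
Tail: C_last/k_e = 20.44/0.177 = 115.480
AUC_0→∞ (rectal suppository) = 117.5775 + 115.480 = 233.0575 µg/mL·hr
F = (AUC_ev/D_ev)/(AUC_iv/D_iv) = (233.0575/20)/(144/5) = 11.652875/28.8 = 0.4046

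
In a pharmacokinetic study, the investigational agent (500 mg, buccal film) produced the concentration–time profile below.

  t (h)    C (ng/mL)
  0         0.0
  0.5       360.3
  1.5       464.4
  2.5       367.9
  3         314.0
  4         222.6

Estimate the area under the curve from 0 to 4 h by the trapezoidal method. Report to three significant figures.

Trapezoidal AUC_0→4:
  [0→0.5]: (0.0+360.3)/2 × 0.5 = 90.075
  [0.5→1.5]: (360.3+464.4)/2 × 1 = 412.35
  [1.5→2.5]: (464.4+367.9)/2 × 1 = 416.15
  [2.5→3]: (367.9+314.0)/2 × 0.5 = 170.475
  [3→4]: (314.0+222.6)/2 × 1 = 268.3
  Sum = 1357.35 ng/mL·h

AUC = 1360 ng/mL·h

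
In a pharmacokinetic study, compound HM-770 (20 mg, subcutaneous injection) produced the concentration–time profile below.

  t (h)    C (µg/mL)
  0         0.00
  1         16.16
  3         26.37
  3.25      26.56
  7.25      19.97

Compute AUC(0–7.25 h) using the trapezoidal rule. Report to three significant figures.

Trapezoidal AUC_0→7.25:
  [0→1]: (0.00+16.16)/2 × 1 = 8.08
  [1→3]: (16.16+26.37)/2 × 2 = 42.53
  [3→3.25]: (26.37+26.56)/2 × 0.25 = 6.61625
  [3.25→7.25]: (26.56+19.97)/2 × 4 = 93.06
  Sum = 150.28625 µg/mL·h

AUC = 150 µg/mL·h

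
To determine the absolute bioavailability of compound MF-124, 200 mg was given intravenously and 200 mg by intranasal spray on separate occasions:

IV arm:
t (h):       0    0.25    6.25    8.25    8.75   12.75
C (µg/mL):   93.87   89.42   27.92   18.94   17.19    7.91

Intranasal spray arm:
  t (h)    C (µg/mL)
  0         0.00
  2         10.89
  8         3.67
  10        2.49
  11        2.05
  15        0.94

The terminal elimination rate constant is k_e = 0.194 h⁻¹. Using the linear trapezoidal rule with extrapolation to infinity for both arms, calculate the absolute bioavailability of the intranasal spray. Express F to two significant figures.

Trapezoidal AUC_0→12.75 (IV):
  [0→0.25]: (93.87+89.42)/2 × 0.25 = 22.91125
  [0.25→6.25]: (89.42+27.92)/2 × 6 = 352.02
  [6.25→8.25]: (27.92+18.94)/2 × 2 = 46.86
  [8.25→8.75]: (18.94+17.19)/2 × 0.5 = 9.0325
  [8.75→12.75]: (17.19+7.91)/2 × 4 = 50.2
  Sum = 481.02375 µg/mL·h
IV tail: 7.91/0.194 = 40.773; AUC_iv,0→∞ = 481.02375 + 40.773 = 521.79675 µg/mL·h
Trapezoidal AUC_0→15 (intranasal spray):
  [0→2]: (0.00+10.89)/2 × 2 = 10.89
  [2→8]: (10.89+3.67)/2 × 6 = 43.68
  [8→10]: (3.67+2.49)/2 × 2 = 6.16
  [10→11]: (2.49+2.05)/2 × 1 = 2.27
  [11→15]: (2.05+0.94)/2 × 4 = 5.98
  Sum = 68.98 µg/mL·h
intranasal spray tail: 0.94/0.194 = 4.845; AUC_ev,0→∞ = 68.98 + 4.845 = 73.825 µg/mL·h
F = (AUC_ev/D_ev)/(AUC_iv/D_iv) = (73.825/200)/(521.79675/200) = 0.369125/2.60898 = 0.1415

F = 0.14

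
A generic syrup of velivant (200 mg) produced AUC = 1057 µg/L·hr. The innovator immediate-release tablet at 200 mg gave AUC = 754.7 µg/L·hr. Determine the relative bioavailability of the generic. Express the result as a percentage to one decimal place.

F_rel = 140.1%

F_rel = (AUC_test/D_test) / (AUC_ref/D_ref)
      = (1057/200) / (754.7/200)
      = 5.285 / 3.7735 = 1.4006 = 140.06%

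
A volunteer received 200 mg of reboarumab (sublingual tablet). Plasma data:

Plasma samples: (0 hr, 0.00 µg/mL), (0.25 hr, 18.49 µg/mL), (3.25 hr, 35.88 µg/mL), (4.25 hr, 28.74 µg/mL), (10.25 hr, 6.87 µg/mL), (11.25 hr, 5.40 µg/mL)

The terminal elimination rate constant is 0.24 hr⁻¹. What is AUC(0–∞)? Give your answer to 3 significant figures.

AUC = 252 µg/mL·hr

Trapezoidal AUC_0→11.25:
  [0→0.25]: (0.00+18.49)/2 × 0.25 = 2.31125
  [0.25→3.25]: (18.49+35.88)/2 × 3 = 81.555
  [3.25→4.25]: (35.88+28.74)/2 × 1 = 32.31
  [4.25→10.25]: (28.74+6.87)/2 × 6 = 106.83
  [10.25→11.25]: (6.87+5.40)/2 × 1 = 6.135
  Sum = 229.14125 µg/mL·hr
Extrapolated tail: C_last / k_e = 5.40 / 0.24 = 22.500
AUC_0→∞ = 229.14125 + 22.500 = 251.64125 µg/mL·hr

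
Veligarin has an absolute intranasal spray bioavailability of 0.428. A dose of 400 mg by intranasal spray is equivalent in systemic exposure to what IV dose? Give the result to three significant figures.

Systemic exposure from an extravascular dose = F × D_ev, so the equivalent IV dose is F × D_ev.
D_iv = F × D_ev = 0.428 × 400 = 171.2 mg

D_iv = 171 mg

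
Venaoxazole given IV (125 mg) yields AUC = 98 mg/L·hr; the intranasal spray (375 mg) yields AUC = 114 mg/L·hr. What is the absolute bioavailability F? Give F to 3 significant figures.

F = 0.388

F = (AUC_ev / D_ev) / (AUC_iv / D_iv)
  = (114/375) / (98/125)
  = 0.304 / 0.784 = 0.3878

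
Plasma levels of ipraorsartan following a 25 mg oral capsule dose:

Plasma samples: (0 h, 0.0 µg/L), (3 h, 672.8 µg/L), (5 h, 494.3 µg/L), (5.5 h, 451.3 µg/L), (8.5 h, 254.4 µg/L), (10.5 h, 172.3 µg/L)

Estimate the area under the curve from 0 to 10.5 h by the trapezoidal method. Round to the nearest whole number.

Trapezoidal AUC_0→10.5:
  [0→3]: (0.0+672.8)/2 × 3 = 1009.2
  [3→5]: (672.8+494.3)/2 × 2 = 1167.1
  [5→5.5]: (494.3+451.3)/2 × 0.5 = 236.4
  [5.5→8.5]: (451.3+254.4)/2 × 3 = 1058.55
  [8.5→10.5]: (254.4+172.3)/2 × 2 = 426.7
  Sum = 3897.95 µg/L·h

AUC = 3898 µg/L·h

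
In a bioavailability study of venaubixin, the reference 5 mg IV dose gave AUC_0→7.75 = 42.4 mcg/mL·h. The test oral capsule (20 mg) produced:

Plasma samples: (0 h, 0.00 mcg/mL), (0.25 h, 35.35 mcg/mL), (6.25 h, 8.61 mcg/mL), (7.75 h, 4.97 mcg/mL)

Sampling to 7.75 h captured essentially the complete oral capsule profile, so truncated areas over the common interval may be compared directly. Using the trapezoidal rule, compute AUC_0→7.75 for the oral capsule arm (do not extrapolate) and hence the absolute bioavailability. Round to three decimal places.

F = 0.864

Trapezoidal AUC_0→7.75 (oral capsule):
  [0→0.25]: (0.00+35.35)/2 × 0.25 = 4.41875
  [0.25→6.25]: (35.35+8.61)/2 × 6 = 131.88
  [6.25→7.75]: (8.61+4.97)/2 × 1.5 = 10.185
  Sum = 146.48375 mcg/mL·h
F = (AUC_ev/D_ev)/(AUC_iv/D_iv) = (146.48375/20)/(42.4/5) = 7.3241875/8.48 = 0.8637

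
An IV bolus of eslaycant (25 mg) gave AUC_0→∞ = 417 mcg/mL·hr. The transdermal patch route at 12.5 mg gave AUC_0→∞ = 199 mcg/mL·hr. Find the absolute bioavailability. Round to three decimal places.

F = (AUC_ev / D_ev) / (AUC_iv / D_iv)
  = (199/12.5) / (417/25)
  = 15.92 / 16.68 = 0.9544

F = 0.954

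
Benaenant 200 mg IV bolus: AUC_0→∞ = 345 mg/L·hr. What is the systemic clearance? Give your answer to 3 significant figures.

CL = 0.580 L/hr

CL = Dose_iv / AUC_0→∞
   = 200 / 345 = 0.57971 L/hr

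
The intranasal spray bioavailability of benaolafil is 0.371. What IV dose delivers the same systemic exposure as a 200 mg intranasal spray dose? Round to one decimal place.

Systemic exposure from an extravascular dose = F × D_ev, so the equivalent IV dose is F × D_ev.
D_iv = F × D_ev = 0.371 × 200 = 74.2 mg

D_iv = 74.2 mg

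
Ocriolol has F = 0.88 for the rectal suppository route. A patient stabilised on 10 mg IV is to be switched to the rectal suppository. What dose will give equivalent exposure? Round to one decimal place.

D_rectal = 11.4 mg

For equal systemic exposure: F × D_ev = D_iv
D_ev = D_iv / F = 10 / 0.88 = 11.3636 mg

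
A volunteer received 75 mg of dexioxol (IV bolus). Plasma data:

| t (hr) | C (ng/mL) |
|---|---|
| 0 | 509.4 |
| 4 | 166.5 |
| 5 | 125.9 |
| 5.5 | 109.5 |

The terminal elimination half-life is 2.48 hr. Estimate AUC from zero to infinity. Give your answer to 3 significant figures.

AUC = 1950 ng/mL·hr

Trapezoidal AUC_0→5.5:
  [0→4]: (509.4+166.5)/2 × 4 = 1351.8
  [4→5]: (166.5+125.9)/2 × 1 = 146.2
  [5→5.5]: (125.9+109.5)/2 × 0.5 = 58.85
  Sum = 1556.85 ng/mL·hr
k_e = ln2 / t½ = 0.693147 / 2.48 = 0.2795 hr^-1
Extrapolated tail: C_last / k_e = 109.5 / 0.2795 = 391.771
AUC_0→∞ = 1556.85 + 391.771 = 1948.621 ng/mL·hr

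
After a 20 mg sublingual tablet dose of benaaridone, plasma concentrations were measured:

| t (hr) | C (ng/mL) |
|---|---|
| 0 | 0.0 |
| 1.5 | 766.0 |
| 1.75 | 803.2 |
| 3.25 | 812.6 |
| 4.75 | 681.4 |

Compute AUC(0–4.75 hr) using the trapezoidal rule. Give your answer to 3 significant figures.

AUC = 3100 ng/mL·hr

Trapezoidal AUC_0→4.75:
  [0→1.5]: (0.0+766.0)/2 × 1.5 = 574.5
  [1.5→1.75]: (766.0+803.2)/2 × 0.25 = 196.15
  [1.75→3.25]: (803.2+812.6)/2 × 1.5 = 1211.85
  [3.25→4.75]: (812.6+681.4)/2 × 1.5 = 1120.5
  Sum = 3103.0 ng/mL·hr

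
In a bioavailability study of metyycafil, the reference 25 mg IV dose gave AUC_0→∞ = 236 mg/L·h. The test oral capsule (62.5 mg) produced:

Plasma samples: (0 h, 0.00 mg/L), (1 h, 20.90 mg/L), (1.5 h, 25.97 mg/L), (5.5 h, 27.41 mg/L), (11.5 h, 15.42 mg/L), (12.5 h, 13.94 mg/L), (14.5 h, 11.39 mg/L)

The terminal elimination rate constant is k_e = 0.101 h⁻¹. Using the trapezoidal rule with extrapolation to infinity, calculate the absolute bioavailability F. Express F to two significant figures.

Trapezoidal AUC_0→14.5 (oral capsule):
  [0→1]: (0.00+20.90)/2 × 1 = 10.45
  [1→1.5]: (20.90+25.97)/2 × 0.5 = 11.7175
  [1.5→5.5]: (25.97+27.41)/2 × 4 = 106.76
  [5.5→11.5]: (27.41+15.42)/2 × 6 = 128.49
  [11.5→12.5]: (15.42+13.94)/2 × 1 = 14.68
  [12.5→14.5]: (13.94+11.39)/2 × 2 = 25.33
  Sum = 297.4275 mg/L·h
Tail: C_last/k_e = 11.39/0.101 = 112.772
AUC_0→∞ (oral capsule) = 297.4275 + 112.772 = 410.1995 mg/L·h
F = (AUC_ev/D_ev)/(AUC_iv/D_iv) = (410.1995/62.5)/(236/25) = 6.563192/9.44 = 0.6953

F = 0.70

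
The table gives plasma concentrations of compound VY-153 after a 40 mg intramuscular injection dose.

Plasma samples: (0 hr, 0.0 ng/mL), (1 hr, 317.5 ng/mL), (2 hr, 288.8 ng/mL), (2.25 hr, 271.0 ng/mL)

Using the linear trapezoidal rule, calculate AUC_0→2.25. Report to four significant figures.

Trapezoidal AUC_0→2.25:
  [0→1]: (0.0+317.5)/2 × 1 = 158.75
  [1→2]: (317.5+288.8)/2 × 1 = 303.15
  [2→2.25]: (288.8+271.0)/2 × 0.25 = 69.975
  Sum = 531.875 ng/mL·hr

AUC = 531.9 ng/mL·hr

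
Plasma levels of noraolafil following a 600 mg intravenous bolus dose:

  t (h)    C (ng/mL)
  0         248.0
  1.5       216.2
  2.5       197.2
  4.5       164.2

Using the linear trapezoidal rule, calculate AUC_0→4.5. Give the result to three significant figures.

AUC = 916 ng/mL·h

Trapezoidal AUC_0→4.5:
  [0→1.5]: (248.0+216.2)/2 × 1.5 = 348.15
  [1.5→2.5]: (216.2+197.2)/2 × 1 = 206.7
  [2.5→4.5]: (197.2+164.2)/2 × 2 = 361.4
  Sum = 916.25 ng/mL·h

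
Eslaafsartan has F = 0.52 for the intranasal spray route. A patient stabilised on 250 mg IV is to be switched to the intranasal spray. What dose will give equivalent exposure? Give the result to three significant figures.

For equal systemic exposure: F × D_ev = D_iv
D_ev = D_iv / F = 250 / 0.52 = 480.769 mg

D_intranasal = 481 mg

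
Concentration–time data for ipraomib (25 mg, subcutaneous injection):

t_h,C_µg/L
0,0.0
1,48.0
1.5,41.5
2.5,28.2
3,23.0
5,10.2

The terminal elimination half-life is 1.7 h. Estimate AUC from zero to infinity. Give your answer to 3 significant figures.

AUC = 152 µg/L·h

Trapezoidal AUC_0→5:
  [0→1]: (0.0+48.0)/2 × 1 = 24.0
  [1→1.5]: (48.0+41.5)/2 × 0.5 = 22.375
  [1.5→2.5]: (41.5+28.2)/2 × 1 = 34.85
  [2.5→3]: (28.2+23.0)/2 × 0.5 = 12.8
  [3→5]: (23.0+10.2)/2 × 2 = 33.2
  Sum = 127.225 µg/L·h
k_e = ln2 / t½ = 0.693147 / 1.7 = 0.4077 h^-1
Extrapolated tail: C_last / k_e = 10.2 / 0.4077 = 25.018
AUC_0→∞ = 127.225 + 25.018 = 152.243 µg/L·h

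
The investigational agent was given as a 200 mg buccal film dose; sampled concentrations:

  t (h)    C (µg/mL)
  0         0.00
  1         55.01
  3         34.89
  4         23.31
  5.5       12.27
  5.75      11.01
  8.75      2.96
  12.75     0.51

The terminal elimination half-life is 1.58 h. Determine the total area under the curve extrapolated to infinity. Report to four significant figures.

AUC = 205.2 µg/mL·h

Trapezoidal AUC_0→12.75:
  [0→1]: (0.00+55.01)/2 × 1 = 27.505
  [1→3]: (55.01+34.89)/2 × 2 = 89.9
  [3→4]: (34.89+23.31)/2 × 1 = 29.1
  [4→5.5]: (23.31+12.27)/2 × 1.5 = 26.685
  [5.5→5.75]: (12.27+11.01)/2 × 0.25 = 2.91
  [5.75→8.75]: (11.01+2.96)/2 × 3 = 20.955
  [8.75→12.75]: (2.96+0.51)/2 × 4 = 6.94
  Sum = 203.995 µg/mL·h
k_e = ln2 / t½ = 0.693147 / 1.58 = 0.4387 h^-1
Extrapolated tail: C_last / k_e = 0.51 / 0.4387 = 1.163
AUC_0→∞ = 203.995 + 1.163 = 205.158 µg/mL·h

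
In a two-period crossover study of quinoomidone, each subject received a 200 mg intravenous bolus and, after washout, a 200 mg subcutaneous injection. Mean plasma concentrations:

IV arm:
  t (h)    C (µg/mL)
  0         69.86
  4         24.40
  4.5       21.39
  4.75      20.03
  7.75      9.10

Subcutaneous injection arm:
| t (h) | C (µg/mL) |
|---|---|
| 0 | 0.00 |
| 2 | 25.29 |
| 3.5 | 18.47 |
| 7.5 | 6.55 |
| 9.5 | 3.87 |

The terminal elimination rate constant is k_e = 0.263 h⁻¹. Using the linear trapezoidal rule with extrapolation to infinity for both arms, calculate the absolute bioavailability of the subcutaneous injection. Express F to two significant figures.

F = 0.47

Trapezoidal AUC_0→7.75 (IV):
  [0→4]: (69.86+24.40)/2 × 4 = 188.52
  [4→4.5]: (24.40+21.39)/2 × 0.5 = 11.4475
  [4.5→4.75]: (21.39+20.03)/2 × 0.25 = 5.1775
  [4.75→7.75]: (20.03+9.10)/2 × 3 = 43.695
  Sum = 248.84 µg/mL·h
IV tail: 9.10/0.263 = 34.601; AUC_iv,0→∞ = 248.84 + 34.601 = 283.441 µg/mL·h
Trapezoidal AUC_0→9.5 (subcutaneous injection):
  [0→2]: (0.00+25.29)/2 × 2 = 25.29
  [2→3.5]: (25.29+18.47)/2 × 1.5 = 32.82
  [3.5→7.5]: (18.47+6.55)/2 × 4 = 50.04
  [7.5→9.5]: (6.55+3.87)/2 × 2 = 10.42
  Sum = 118.57 µg/mL·h
subcutaneous injection tail: 3.87/0.263 = 14.715; AUC_ev,0→∞ = 118.57 + 14.715 = 133.285 µg/mL·h
F = (AUC_ev/D_ev)/(AUC_iv/D_iv) = (133.285/200)/(283.441/200) = 0.666425/1.417205 = 0.4702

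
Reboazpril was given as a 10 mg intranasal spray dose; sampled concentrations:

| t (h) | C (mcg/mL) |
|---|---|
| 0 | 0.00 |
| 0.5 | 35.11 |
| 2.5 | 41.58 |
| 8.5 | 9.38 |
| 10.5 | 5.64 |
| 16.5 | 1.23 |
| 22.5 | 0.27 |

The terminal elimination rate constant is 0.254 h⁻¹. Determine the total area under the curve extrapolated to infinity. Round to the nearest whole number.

Trapezoidal AUC_0→22.5:
  [0→0.5]: (0.00+35.11)/2 × 0.5 = 8.7775
  [0.5→2.5]: (35.11+41.58)/2 × 2 = 76.69
  [2.5→8.5]: (41.58+9.38)/2 × 6 = 152.88
  [8.5→10.5]: (9.38+5.64)/2 × 2 = 15.02
  [10.5→16.5]: (5.64+1.23)/2 × 6 = 20.61
  [16.5→22.5]: (1.23+0.27)/2 × 6 = 4.5
  Sum = 278.4775 mcg/mL·h
Extrapolated tail: C_last / k_e = 0.27 / 0.254 = 1.063
AUC_0→∞ = 278.4775 + 1.063 = 279.5405 mcg/mL·h

AUC = 280 mcg/mL·h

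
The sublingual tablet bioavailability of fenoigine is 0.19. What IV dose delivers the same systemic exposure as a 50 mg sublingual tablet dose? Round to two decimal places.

D_iv = 9.50 mg

Systemic exposure from an extravascular dose = F × D_ev, so the equivalent IV dose is F × D_ev.
D_iv = F × D_ev = 0.19 × 50 = 9.5 mg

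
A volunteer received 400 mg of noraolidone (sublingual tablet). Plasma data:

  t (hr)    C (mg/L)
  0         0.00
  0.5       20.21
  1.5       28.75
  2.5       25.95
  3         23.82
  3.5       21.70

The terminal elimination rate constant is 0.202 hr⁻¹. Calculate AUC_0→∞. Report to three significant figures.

AUC = 188 mg/L·hr

Trapezoidal AUC_0→3.5:
  [0→0.5]: (0.00+20.21)/2 × 0.5 = 5.0525
  [0.5→1.5]: (20.21+28.75)/2 × 1 = 24.48
  [1.5→2.5]: (28.75+25.95)/2 × 1 = 27.35
  [2.5→3]: (25.95+23.82)/2 × 0.5 = 12.4425
  [3→3.5]: (23.82+21.70)/2 × 0.5 = 11.38
  Sum = 80.705 mg/L·hr
Extrapolated tail: C_last / k_e = 21.70 / 0.202 = 107.426
AUC_0→∞ = 80.705 + 107.426 = 188.131 mg/L·hr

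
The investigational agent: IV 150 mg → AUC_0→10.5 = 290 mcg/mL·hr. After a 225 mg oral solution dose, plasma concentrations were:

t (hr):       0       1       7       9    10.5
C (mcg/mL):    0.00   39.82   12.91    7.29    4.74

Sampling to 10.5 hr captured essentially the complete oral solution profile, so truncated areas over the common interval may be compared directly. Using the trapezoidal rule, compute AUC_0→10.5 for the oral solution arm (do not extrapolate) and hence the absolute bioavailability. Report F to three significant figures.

Trapezoidal AUC_0→10.5 (oral solution):
  [0→1]: (0.00+39.82)/2 × 1 = 19.91
  [1→7]: (39.82+12.91)/2 × 6 = 158.19
  [7→9]: (12.91+7.29)/2 × 2 = 20.2
  [9→10.5]: (7.29+4.74)/2 × 1.5 = 9.0225
  Sum = 207.3225 mcg/mL·hr
F = (AUC_ev/D_ev)/(AUC_iv/D_iv) = (207.3225/225)/(290/150) = 0.921433/1.93333 = 0.4766

F = 0.477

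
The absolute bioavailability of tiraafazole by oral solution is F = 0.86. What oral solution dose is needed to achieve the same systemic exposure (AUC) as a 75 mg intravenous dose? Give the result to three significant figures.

For equal systemic exposure: F × D_ev = D_iv
D_ev = D_iv / F = 75 / 0.86 = 87.2093 mg

D_oral = 87.2 mg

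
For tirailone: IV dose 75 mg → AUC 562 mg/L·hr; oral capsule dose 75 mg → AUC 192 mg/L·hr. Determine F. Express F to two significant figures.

F = 0.34

F = (AUC_ev / D_ev) / (AUC_iv / D_iv)
  = (192/75) / (562/75)
  = 2.56 / 7.49333 = 0.3416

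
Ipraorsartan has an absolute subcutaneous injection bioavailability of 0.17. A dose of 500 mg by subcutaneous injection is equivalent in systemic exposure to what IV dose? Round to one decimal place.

Systemic exposure from an extravascular dose = F × D_ev, so the equivalent IV dose is F × D_ev.
D_iv = F × D_ev = 0.17 × 500 = 85 mg

D_iv = 85.0 mg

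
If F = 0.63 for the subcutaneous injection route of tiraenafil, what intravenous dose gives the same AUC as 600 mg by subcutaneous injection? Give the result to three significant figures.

Systemic exposure from an extravascular dose = F × D_ev, so the equivalent IV dose is F × D_ev.
D_iv = F × D_ev = 0.63 × 600 = 378 mg

D_iv = 378 mg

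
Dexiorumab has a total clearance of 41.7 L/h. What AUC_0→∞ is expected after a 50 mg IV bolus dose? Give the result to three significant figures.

AUC = 1.20 mg/L·h

AUC_0→∞ = Dose_iv / CL
        = 50 / 41.7 = 1.19904 mg/L·h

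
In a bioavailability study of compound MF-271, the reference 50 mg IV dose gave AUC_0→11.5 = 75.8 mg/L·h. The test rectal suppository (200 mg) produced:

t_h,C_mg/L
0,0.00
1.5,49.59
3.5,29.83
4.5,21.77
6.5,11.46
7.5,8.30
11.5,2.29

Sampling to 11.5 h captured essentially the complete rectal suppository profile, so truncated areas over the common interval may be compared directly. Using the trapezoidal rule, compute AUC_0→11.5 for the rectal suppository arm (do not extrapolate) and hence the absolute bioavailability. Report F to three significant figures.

Trapezoidal AUC_0→11.5 (rectal suppository):
  [0→1.5]: (0.00+49.59)/2 × 1.5 = 37.1925
  [1.5→3.5]: (49.59+29.83)/2 × 2 = 79.42
  [3.5→4.5]: (29.83+21.77)/2 × 1 = 25.8
  [4.5→6.5]: (21.77+11.46)/2 × 2 = 33.23
  [6.5→7.5]: (11.46+8.30)/2 × 1 = 9.88
  [7.5→11.5]: (8.30+2.29)/2 × 4 = 21.18
  Sum = 206.7025 mg/L·h
F = (AUC_ev/D_ev)/(AUC_iv/D_iv) = (206.7025/200)/(75.8/50) = 1.0335125/1.516 = 0.6817

F = 0.682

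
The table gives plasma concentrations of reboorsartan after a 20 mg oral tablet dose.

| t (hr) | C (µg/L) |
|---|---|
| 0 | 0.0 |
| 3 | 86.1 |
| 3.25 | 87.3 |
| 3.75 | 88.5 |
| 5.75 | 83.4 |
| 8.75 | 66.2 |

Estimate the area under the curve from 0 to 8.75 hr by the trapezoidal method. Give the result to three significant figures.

Trapezoidal AUC_0→8.75:
  [0→3]: (0.0+86.1)/2 × 3 = 129.15
  [3→3.25]: (86.1+87.3)/2 × 0.25 = 21.675
  [3.25→3.75]: (87.3+88.5)/2 × 0.5 = 43.95
  [3.75→5.75]: (88.5+83.4)/2 × 2 = 171.9
  [5.75→8.75]: (83.4+66.2)/2 × 3 = 224.4
  Sum = 591.075 µg/L·hr

AUC = 591 µg/L·hr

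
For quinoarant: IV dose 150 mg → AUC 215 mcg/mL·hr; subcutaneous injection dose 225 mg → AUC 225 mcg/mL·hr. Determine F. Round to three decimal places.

F = (AUC_ev / D_ev) / (AUC_iv / D_iv)
  = (225/225) / (215/150)
  = 1 / 1.43333 = 0.6977

F = 0.698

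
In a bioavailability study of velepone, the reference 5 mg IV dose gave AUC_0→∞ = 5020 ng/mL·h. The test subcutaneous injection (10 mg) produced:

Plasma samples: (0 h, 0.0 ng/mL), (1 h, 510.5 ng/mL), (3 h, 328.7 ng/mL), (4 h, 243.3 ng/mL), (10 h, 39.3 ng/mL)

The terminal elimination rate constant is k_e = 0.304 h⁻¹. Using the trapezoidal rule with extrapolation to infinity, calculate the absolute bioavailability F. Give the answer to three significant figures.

F = 0.235

Trapezoidal AUC_0→10 (subcutaneous injection):
  [0→1]: (0.0+510.5)/2 × 1 = 255.25
  [1→3]: (510.5+328.7)/2 × 2 = 839.2
  [3→4]: (328.7+243.3)/2 × 1 = 286.0
  [4→10]: (243.3+39.3)/2 × 6 = 847.8
  Sum = 2228.25 ng/mL·h
Tail: C_last/k_e = 39.3/0.304 = 129.276
AUC_0→∞ (subcutaneous injection) = 2228.25 + 129.276 = 2357.526 ng/mL·h
F = (AUC_ev/D_ev)/(AUC_iv/D_iv) = (2357.526/10)/(5020/5) = 235.7526/1004 = 0.2348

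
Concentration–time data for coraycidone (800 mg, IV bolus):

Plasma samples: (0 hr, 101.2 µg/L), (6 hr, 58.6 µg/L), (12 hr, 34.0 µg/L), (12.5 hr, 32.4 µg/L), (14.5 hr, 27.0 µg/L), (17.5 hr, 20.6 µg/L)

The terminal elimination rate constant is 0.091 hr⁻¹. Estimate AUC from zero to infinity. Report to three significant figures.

Trapezoidal AUC_0→17.5:
  [0→6]: (101.2+58.6)/2 × 6 = 479.4
  [6→12]: (58.6+34.0)/2 × 6 = 277.8
  [12→12.5]: (34.0+32.4)/2 × 0.5 = 16.6
  [12.5→14.5]: (32.4+27.0)/2 × 2 = 59.4
  [14.5→17.5]: (27.0+20.6)/2 × 3 = 71.4
  Sum = 904.6 µg/L·hr
Extrapolated tail: C_last / k_e = 20.6 / 0.091 = 226.374
AUC_0→∞ = 904.6 + 226.374 = 1130.974 µg/L·hr

AUC = 1130 µg/L·hr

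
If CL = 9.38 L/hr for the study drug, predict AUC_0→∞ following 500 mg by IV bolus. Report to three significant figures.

AUC_0→∞ = Dose_iv / CL
        = 500 / 9.38 = 53.3049 mg/L·hr

AUC = 53.3 mg/L·hr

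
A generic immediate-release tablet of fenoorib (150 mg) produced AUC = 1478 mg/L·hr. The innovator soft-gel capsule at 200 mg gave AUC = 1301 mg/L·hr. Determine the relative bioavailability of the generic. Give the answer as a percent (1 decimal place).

F_rel = 151.5%

F_rel = (AUC_test/D_test) / (AUC_ref/D_ref)
      = (1478/150) / (1301/200)
      = 9.85333 / 6.505 = 1.5147 = 151.47%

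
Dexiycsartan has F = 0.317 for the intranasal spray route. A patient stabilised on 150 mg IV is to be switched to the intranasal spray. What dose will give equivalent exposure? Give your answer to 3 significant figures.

For equal systemic exposure: F × D_ev = D_iv
D_ev = D_iv / F = 150 / 0.317 = 473.186 mg

D_intranasal = 473 mg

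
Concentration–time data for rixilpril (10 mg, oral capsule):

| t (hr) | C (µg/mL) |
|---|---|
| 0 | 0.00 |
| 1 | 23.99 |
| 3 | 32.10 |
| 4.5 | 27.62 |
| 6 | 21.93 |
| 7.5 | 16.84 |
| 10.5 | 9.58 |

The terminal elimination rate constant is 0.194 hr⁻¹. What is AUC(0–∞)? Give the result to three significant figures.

Trapezoidal AUC_0→10.5:
  [0→1]: (0.00+23.99)/2 × 1 = 11.995
  [1→3]: (23.99+32.10)/2 × 2 = 56.09
  [3→4.5]: (32.10+27.62)/2 × 1.5 = 44.79
  [4.5→6]: (27.62+21.93)/2 × 1.5 = 37.1625
  [6→7.5]: (21.93+16.84)/2 × 1.5 = 29.0775
  [7.5→10.5]: (16.84+9.58)/2 × 3 = 39.63
  Sum = 218.745 µg/mL·hr
Extrapolated tail: C_last / k_e = 9.58 / 0.194 = 49.381
AUC_0→∞ = 218.745 + 49.381 = 268.126 µg/mL·hr

AUC = 268 µg/mL·hr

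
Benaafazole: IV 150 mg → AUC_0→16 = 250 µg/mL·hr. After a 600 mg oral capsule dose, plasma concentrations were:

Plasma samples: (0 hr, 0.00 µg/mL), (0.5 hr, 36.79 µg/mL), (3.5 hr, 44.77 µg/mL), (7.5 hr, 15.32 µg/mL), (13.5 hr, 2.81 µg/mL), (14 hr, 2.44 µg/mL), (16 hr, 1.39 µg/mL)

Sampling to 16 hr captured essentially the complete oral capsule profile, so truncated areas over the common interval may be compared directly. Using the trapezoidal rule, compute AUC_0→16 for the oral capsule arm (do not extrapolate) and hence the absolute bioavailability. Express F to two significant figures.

Trapezoidal AUC_0→16 (oral capsule):
  [0→0.5]: (0.00+36.79)/2 × 0.5 = 9.1975
  [0.5→3.5]: (36.79+44.77)/2 × 3 = 122.34
  [3.5→7.5]: (44.77+15.32)/2 × 4 = 120.18
  [7.5→13.5]: (15.32+2.81)/2 × 6 = 54.39
  [13.5→14]: (2.81+2.44)/2 × 0.5 = 1.3125
  [14→16]: (2.44+1.39)/2 × 2 = 3.83
  Sum = 311.25 µg/mL·hr
F = (AUC_ev/D_ev)/(AUC_iv/D_iv) = (311.25/600)/(250/150) = 0.51875/1.66667 = 0.3112

F = 0.31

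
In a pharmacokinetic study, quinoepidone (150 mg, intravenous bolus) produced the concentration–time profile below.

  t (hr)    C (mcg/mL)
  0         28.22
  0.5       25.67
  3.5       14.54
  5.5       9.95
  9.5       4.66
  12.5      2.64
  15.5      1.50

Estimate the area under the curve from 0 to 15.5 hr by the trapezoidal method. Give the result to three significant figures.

AUC = 145 mcg/mL·hr

Trapezoidal AUC_0→15.5:
  [0→0.5]: (28.22+25.67)/2 × 0.5 = 13.4725
  [0.5→3.5]: (25.67+14.54)/2 × 3 = 60.315
  [3.5→5.5]: (14.54+9.95)/2 × 2 = 24.49
  [5.5→9.5]: (9.95+4.66)/2 × 4 = 29.22
  [9.5→12.5]: (4.66+2.64)/2 × 3 = 10.95
  [12.5→15.5]: (2.64+1.50)/2 × 3 = 6.21
  Sum = 144.6575 mcg/mL·hr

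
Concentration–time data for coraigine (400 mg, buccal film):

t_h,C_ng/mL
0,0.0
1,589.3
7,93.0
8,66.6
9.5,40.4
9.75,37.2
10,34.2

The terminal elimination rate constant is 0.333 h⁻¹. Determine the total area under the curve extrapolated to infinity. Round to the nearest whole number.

AUC = 2623 ng/mL·h

Trapezoidal AUC_0→10:
  [0→1]: (0.0+589.3)/2 × 1 = 294.65
  [1→7]: (589.3+93.0)/2 × 6 = 2046.9
  [7→8]: (93.0+66.6)/2 × 1 = 79.8
  [8→9.5]: (66.6+40.4)/2 × 1.5 = 80.25
  [9.5→9.75]: (40.4+37.2)/2 × 0.25 = 9.7
  [9.75→10]: (37.2+34.2)/2 × 0.25 = 8.925
  Sum = 2520.225 ng/mL·h
Extrapolated tail: C_last / k_e = 34.2 / 0.333 = 102.703
AUC_0→∞ = 2520.225 + 102.703 = 2622.928 ng/mL·h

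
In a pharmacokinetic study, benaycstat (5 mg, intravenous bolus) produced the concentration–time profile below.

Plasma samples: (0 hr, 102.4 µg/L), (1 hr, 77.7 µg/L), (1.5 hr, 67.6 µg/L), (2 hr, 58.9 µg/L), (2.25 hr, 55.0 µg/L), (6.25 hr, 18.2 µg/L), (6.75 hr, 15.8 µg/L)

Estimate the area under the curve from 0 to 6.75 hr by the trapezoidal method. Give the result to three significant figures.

AUC = 327 µg/L·hr

Trapezoidal AUC_0→6.75:
  [0→1]: (102.4+77.7)/2 × 1 = 90.05
  [1→1.5]: (77.7+67.6)/2 × 0.5 = 36.325
  [1.5→2]: (67.6+58.9)/2 × 0.5 = 31.625
  [2→2.25]: (58.9+55.0)/2 × 0.25 = 14.2375
  [2.25→6.25]: (55.0+18.2)/2 × 4 = 146.4
  [6.25→6.75]: (18.2+15.8)/2 × 0.5 = 8.5
  Sum = 327.1375 µg/L·hr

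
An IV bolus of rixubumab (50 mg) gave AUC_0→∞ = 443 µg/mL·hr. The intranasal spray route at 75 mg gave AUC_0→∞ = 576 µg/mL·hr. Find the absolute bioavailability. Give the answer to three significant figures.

F = (AUC_ev / D_ev) / (AUC_iv / D_iv)
  = (576/75) / (443/50)
  = 7.68 / 8.86 = 0.8668

F = 0.867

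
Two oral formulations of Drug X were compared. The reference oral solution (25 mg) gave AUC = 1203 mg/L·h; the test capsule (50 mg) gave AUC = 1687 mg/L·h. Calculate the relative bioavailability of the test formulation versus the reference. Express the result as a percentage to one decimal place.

F_rel = (AUC_test/D_test) / (AUC_ref/D_ref)
      = (1687/50) / (1203/25)
      = 33.74 / 48.12 = 0.7012 = 70.12%

F_rel = 70.1%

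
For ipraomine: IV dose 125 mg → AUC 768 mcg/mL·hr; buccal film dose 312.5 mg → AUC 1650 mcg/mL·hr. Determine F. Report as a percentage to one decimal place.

F = (AUC_ev / D_ev) / (AUC_iv / D_iv)
  = (1650/312.5) / (768/125)
  = 5.28 / 6.144 = 0.8594
  = 85.94%

F = 85.9%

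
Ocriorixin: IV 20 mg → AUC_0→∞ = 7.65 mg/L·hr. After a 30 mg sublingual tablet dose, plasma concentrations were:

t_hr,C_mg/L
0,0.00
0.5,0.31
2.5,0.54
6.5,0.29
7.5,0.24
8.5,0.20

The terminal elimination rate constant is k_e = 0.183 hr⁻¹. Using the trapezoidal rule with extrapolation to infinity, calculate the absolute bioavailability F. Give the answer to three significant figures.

F = 0.363

Trapezoidal AUC_0→8.5 (sublingual tablet):
  [0→0.5]: (0.00+0.31)/2 × 0.5 = 0.0775
  [0.5→2.5]: (0.31+0.54)/2 × 2 = 0.85
  [2.5→6.5]: (0.54+0.29)/2 × 4 = 1.66
  [6.5→7.5]: (0.29+0.24)/2 × 1 = 0.265
  [7.5→8.5]: (0.24+0.20)/2 × 1 = 0.22
  Sum = 3.0725 mg/L·hr
Tail: C_last/k_e = 0.20/0.183 = 1.093
AUC_0→∞ (sublingual tablet) = 3.0725 + 1.093 = 4.1655 mg/L·hr
F = (AUC_ev/D_ev)/(AUC_iv/D_iv) = (4.1655/30)/(7.65/20) = 0.13885/0.3825 = 0.3630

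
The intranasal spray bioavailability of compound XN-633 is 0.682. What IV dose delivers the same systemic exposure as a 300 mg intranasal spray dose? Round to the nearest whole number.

D_iv = 205 mg

Systemic exposure from an extravascular dose = F × D_ev, so the equivalent IV dose is F × D_ev.
D_iv = F × D_ev = 0.682 × 300 = 204.6 mg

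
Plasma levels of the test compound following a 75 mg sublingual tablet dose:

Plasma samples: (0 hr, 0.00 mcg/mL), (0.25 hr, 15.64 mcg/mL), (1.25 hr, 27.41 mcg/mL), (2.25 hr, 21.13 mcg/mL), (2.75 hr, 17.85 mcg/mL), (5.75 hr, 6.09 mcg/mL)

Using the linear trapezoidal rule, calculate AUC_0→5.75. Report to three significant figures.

Trapezoidal AUC_0→5.75:
  [0→0.25]: (0.00+15.64)/2 × 0.25 = 1.955
  [0.25→1.25]: (15.64+27.41)/2 × 1 = 21.525
  [1.25→2.25]: (27.41+21.13)/2 × 1 = 24.27
  [2.25→2.75]: (21.13+17.85)/2 × 0.5 = 9.745
  [2.75→5.75]: (17.85+6.09)/2 × 3 = 35.91
  Sum = 93.405 mcg/mL·hr

AUC = 93.4 mcg/mL·hr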